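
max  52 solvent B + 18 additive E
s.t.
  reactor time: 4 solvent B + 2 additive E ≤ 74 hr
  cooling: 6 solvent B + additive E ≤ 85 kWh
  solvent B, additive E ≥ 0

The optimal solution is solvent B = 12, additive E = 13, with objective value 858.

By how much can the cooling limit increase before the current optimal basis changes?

26

Binding constraints: reactor time, cooling. The basis is B = [[4,2],[6,1]] with det -8.
Per unit increase in cooling, x* moves by d = (0.25, -0.5).
The basis stays optimal until additive E reaches 0; allowable increase = 26 kWh.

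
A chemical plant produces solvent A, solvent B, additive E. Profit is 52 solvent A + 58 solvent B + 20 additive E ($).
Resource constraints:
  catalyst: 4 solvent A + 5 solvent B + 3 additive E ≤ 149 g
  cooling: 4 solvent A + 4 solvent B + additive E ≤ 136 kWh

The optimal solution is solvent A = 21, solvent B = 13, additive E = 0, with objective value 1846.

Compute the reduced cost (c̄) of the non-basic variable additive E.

Both catalyst and cooling are binding at x*.
The binding rows give the dual system: 4·y_catalyst + 4·y_cooling = 52 and 5·y_catalyst + 4·y_cooling = 58.
→ y_catalyst = 6 and y_cooling = 7.
Reduced cost of additive E: c₃ − yᵀa₃ = 20 − (6·3 + 7·1) = 20 − 25 = -5.

-5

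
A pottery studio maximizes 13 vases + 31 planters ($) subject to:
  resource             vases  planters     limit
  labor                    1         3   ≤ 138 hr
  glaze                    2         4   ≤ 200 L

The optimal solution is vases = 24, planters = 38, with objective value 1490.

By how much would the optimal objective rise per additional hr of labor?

5

Check each constraint at x*: labor 138/138 (tight); glaze 200/200 (tight).
From A_Bᵀ y = c: 1·y_labor + 2·y_glaze = 13; 3·y_labor + 4·y_glaze = 31.
→ y_labor = 5 and y_glaze = 4.
Shadow price of labor = 5.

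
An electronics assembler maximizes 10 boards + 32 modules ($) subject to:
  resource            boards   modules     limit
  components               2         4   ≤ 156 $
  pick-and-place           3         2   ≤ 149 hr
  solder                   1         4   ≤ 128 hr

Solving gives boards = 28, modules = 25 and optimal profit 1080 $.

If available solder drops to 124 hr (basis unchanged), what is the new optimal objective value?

At the optimum: components uses 156 of 156 (binding); pick-and-place uses 134 of 149 (slack = 15); solder uses 128 of 128 (binding).
Since pick-and-place is not tight, its dual is 0.
From A_Bᵀ y = c: 2·y_components + 1·y_solder = 10; 4·y_components + 4·y_solder = 32.
This yields shadow prices y_components = 2, y_solder = 6.
Δz = y_solder·Δb = 6 × (-4) = -24, so new z* = 1080 − 24 = 1056.

1056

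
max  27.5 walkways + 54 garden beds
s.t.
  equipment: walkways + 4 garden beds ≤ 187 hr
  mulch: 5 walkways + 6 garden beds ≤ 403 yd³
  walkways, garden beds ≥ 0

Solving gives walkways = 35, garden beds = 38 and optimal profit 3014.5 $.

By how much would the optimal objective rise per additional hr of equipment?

At the optimum: equipment uses 187 of 187 (binding); mulch uses 403 of 403 (binding).
The binding rows give the dual system: 1·y_equipment + 5·y_mulch = 27.5 and 4·y_equipment + 6·y_mulch = 54.
Solving: y_equipment = 7.5, y_mulch = 4.
Shadow price of equipment = 7.5.

7.5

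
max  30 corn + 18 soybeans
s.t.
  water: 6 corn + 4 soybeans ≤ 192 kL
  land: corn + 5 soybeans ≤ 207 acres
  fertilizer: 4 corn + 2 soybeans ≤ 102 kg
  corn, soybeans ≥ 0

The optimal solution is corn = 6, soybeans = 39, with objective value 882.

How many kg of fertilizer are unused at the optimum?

fertilizer used = 4·6 + 2·39 = 102; slack = 102 − 102 = 0.

0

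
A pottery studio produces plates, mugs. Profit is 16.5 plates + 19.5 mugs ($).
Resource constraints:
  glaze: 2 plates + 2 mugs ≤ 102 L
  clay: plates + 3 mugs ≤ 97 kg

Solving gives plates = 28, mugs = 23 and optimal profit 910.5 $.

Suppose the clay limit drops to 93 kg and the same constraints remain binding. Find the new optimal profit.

904.5

Check each constraint at x*: glaze 102/102 (tight); clay 97/97 (tight).
The binding rows give the dual system: 2·y_glaze + 1·y_clay = 16.5 and 2·y_glaze + 3·y_clay = 19.5.
→ y_glaze = 7.5 and y_clay = 1.5.
Δz = y_clay·Δb = 1.5 × (-4) = -6, so new z* = 910.5 − 6 = 904.5.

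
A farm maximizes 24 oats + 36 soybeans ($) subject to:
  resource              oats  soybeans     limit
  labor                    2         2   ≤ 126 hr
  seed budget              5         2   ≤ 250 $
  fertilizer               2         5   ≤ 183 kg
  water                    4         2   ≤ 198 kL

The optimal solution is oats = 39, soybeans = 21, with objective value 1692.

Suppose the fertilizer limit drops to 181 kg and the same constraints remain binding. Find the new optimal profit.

Check each constraint at x*: labor 120/126 (slack 6); seed budget 237/250 (slack 13); fertilizer 183/183 (tight); water 198/198 (tight).
Since labor, seed budget are not tight, their duals are 0.
Dual feasibility on the basic columns requires 2·y_fertilizer + 4·y_water = 24, 5·y_fertilizer + 2·y_water = 36.
This yields shadow prices y_fertilizer = 6, y_water = 3.
Δz = y_fertilizer·Δb = 6 × (-2) = -12, so new z* = 1692 − 12 = 1680.

1680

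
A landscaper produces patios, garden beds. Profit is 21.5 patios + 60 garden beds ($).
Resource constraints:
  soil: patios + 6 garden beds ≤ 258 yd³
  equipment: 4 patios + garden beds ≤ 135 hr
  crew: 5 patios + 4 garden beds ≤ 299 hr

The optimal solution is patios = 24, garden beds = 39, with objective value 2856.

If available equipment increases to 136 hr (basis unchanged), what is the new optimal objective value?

At the optimum: soil uses 258 of 258 (binding); equipment uses 135 of 135 (binding); crew uses 276 of 299 (slack = 23).
By complementary slackness, y = 0 for the non-binding constraint.
The binding rows give the dual system: 1·y_soil + 4·y_equipment = 21.5 and 6·y_soil + 1·y_equipment = 60.
This yields shadow prices y_soil = 9.5, y_equipment = 3.
Δz = y_equipment·Δb = 3 × (1) = 3, so new z* = 2856 + 3 = 2859.

2859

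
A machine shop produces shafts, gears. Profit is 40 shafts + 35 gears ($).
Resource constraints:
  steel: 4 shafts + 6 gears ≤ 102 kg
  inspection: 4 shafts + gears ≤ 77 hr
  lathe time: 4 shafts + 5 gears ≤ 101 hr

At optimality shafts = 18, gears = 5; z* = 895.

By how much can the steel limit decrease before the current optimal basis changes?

25

Binding constraints: steel, inspection. The basis is B = [[4,6],[4,1]] with det -20.
Per unit decrease in steel, x* moves by d = (0.05, -0.2).
The basis stays optimal until gears reaches 0; allowable decrease = 25 kg.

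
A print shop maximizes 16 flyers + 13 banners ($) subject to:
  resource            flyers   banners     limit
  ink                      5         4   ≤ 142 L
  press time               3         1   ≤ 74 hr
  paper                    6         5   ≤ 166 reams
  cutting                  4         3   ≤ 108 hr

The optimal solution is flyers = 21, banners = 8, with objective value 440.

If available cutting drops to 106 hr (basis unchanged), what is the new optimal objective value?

438

Binding: paper and cutting. Non-binding: ink (5 unused), press time (3 unused).
By complementary slackness, y = 0 for the non-binding constraints.
The binding rows give the dual system: 6·y_paper + 4·y_cutting = 16 and 5·y_paper + 3·y_cutting = 13.
This yields shadow prices y_paper = 2, y_cutting = 1.
Δz = y_cutting·Δb = 1 × (-2) = -2, so new z* = 440 − 2 = 438.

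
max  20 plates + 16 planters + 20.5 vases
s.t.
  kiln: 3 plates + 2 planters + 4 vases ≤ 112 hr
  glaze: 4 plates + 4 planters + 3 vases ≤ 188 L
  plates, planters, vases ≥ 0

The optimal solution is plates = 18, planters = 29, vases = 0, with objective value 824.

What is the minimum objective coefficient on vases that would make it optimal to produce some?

Both kiln and glaze are binding at x*.
Dual feasibility on the basic columns requires 3·y_kiln + 4·y_glaze = 20, 2·y_kiln + 4·y_glaze = 16.
This yields shadow prices y_kiln = 4, y_glaze = 2.
vases enters the basis when its profit ≥ yᵀa₃ = 4·4 + 2·3 = 22.

22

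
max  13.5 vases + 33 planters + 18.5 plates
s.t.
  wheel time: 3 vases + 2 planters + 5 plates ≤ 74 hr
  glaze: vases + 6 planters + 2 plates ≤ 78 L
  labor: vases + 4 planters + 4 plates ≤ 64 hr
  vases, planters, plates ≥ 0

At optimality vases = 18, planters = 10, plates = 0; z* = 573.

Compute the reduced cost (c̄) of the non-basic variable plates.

Binding: wheel time and glaze. Non-binding: labor (6 unused).
Since labor is not tight, its dual is 0.
Dual feasibility on the basic columns requires 3·y_wheel time + 1·y_glaze = 13.5, 2·y_wheel time + 6·y_glaze = 33.
→ y_wheel time = 3 and y_glaze = 4.5.
Reduced cost of plates: c₃ − yᵀa₃ = 18.5 − (3·5 + 4.5·2) = 18.5 − 24 = -5.5.

-5.5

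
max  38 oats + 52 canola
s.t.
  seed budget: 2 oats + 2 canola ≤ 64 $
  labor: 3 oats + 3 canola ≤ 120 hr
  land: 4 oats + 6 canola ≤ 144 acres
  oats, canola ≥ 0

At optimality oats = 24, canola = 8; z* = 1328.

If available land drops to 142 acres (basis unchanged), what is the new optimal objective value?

At the optimum: seed budget uses 64 of 64 (binding); labor uses 96 of 120 (slack = 24); land uses 144 of 144 (binding).
Slack constraints have shadow price 0 (complementary slackness).
Dual feasibility on the basic columns requires 2·y_seed budget + 4·y_land = 38, 2·y_seed budget + 6·y_land = 52.
→ y_seed budget = 5 and y_land = 7.
Δz = y_land·Δb = 7 × (-2) = -14, so new z* = 1328 − 14 = 1314.

1314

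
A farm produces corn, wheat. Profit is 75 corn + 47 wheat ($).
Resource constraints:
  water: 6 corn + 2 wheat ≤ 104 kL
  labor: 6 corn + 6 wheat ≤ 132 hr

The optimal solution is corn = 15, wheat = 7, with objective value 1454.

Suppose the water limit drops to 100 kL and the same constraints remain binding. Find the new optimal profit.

Both water and labor are binding at x*.
From A_Bᵀ y = c: 6·y_water + 6·y_labor = 75; 2·y_water + 6·y_labor = 47.
Solving: y_water = 7, y_labor = 5.5.
Δz = y_water·Δb = 7 × (-4) = -28, so new z* = 1454 − 28 = 1426.

1426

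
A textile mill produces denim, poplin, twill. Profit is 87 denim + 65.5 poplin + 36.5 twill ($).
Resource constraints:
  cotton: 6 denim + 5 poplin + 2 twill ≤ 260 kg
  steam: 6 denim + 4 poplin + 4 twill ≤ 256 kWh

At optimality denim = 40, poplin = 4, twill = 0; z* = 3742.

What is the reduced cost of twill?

Both cotton and steam are binding at x*.
Dual feasibility on the basic columns requires 6·y_cotton + 6·y_steam = 87, 5·y_cotton + 4·y_steam = 65.5.
→ y_cotton = 7.5 and y_steam = 7.
Reduced cost of twill: c₃ − yᵀa₃ = 36.5 − (7.5·2 + 7·4) = 36.5 − 43 = -6.5.

-6.5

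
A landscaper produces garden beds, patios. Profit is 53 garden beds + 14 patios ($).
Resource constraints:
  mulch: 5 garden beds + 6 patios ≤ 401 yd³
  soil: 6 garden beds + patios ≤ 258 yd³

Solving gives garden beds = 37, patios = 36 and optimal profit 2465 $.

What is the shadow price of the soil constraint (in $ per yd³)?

8

Both mulch and soil are binding at x*.
The binding rows give the dual system: 5·y_mulch + 6·y_soil = 53 and 6·y_mulch + 1·y_soil = 14.
Solving: y_mulch = 1, y_soil = 8.
Shadow price of soil = 8.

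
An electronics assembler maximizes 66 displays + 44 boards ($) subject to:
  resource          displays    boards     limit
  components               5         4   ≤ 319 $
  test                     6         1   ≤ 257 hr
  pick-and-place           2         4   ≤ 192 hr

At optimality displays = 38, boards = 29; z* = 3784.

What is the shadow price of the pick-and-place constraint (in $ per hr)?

9

At the optimum: components uses 306 of 319 (slack = 13); test uses 257 of 257 (binding); pick-and-place uses 192 of 192 (binding).
Slack constraints have shadow price 0 (complementary slackness).
From A_Bᵀ y = c: 6·y_test + 2·y_pick-and-place = 66; 1·y_test + 4·y_pick-and-place = 44.
This yields shadow prices y_test = 8, y_pick-and-place = 9.
Shadow price of pick-and-place = 9.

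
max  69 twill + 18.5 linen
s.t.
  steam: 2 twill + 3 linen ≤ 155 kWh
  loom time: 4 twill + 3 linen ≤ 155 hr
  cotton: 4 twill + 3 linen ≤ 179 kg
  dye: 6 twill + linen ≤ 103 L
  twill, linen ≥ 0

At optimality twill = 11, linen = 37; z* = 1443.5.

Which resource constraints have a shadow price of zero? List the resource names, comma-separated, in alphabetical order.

cotton, steam

steam: 133/155 (slack 22)
loom time: 155/155 (binding)
cotton: 155/179 (slack 24)
dye: 103/103 (binding)
By complementary slackness, a constraint with positive slack has shadow price 0 → cotton, steam.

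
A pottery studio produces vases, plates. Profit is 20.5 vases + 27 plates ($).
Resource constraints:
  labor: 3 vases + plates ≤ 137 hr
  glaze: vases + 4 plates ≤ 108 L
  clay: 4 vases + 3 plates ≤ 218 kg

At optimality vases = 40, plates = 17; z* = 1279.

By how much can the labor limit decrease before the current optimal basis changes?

Binding constraints: labor, glaze. The basis is B = [[3,1],[1,4]] with det 11.
Per unit decrease in labor, x* moves by d = (-0.3636, 0.0909).
The basis stays optimal until vases reaches 0; allowable decrease = 110 hr.

110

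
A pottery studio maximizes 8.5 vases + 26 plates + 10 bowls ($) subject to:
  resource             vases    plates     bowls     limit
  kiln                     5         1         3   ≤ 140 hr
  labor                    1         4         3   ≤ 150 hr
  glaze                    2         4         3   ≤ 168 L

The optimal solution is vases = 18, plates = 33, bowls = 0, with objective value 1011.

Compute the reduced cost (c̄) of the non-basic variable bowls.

-9.5

At the optimum: kiln uses 123 of 140 (slack = 17); labor uses 150 of 150 (binding); glaze uses 168 of 168 (binding).
Since kiln is not tight, its dual is 0.
From A_Bᵀ y = c: 1·y_labor + 2·y_glaze = 8.5; 4·y_labor + 4·y_glaze = 26.
→ y_labor = 4.5 and y_glaze = 2.
Reduced cost of bowls: c₃ − yᵀa₃ = 10 − (4.5·3 + 2·3) = 10 − 19.5 = -9.5.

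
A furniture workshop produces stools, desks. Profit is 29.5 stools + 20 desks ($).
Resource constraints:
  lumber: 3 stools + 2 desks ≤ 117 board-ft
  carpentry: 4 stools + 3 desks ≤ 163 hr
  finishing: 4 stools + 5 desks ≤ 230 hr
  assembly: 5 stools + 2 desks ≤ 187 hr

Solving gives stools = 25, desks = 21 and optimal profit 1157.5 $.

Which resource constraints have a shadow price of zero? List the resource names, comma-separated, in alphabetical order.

lumber: 117/117 (binding)
carpentry: 163/163 (binding)
finishing: 205/230 (slack 25)
assembly: 167/187 (slack 20)
By complementary slackness, a constraint with positive slack has shadow price 0 → assembly, finishing.

assembly, finishing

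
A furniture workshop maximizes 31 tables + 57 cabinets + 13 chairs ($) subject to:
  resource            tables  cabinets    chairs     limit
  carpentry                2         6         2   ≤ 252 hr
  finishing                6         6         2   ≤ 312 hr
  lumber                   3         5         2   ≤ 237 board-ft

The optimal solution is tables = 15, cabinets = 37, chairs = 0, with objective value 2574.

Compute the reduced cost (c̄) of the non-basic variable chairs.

-6

Check each constraint at x*: carpentry 252/252 (tight); finishing 312/312 (tight); lumber 230/237 (slack 7).
Since lumber is not tight, its dual is 0.
Dual feasibility on the basic columns requires 2·y_carpentry + 6·y_finishing = 31, 6·y_carpentry + 6·y_finishing = 57.
This yields shadow prices y_carpentry = 6.5, y_finishing = 3.
Reduced cost of chairs: c₃ − yᵀa₃ = 13 − (6.5·2 + 3·2) = 13 − 19 = -6.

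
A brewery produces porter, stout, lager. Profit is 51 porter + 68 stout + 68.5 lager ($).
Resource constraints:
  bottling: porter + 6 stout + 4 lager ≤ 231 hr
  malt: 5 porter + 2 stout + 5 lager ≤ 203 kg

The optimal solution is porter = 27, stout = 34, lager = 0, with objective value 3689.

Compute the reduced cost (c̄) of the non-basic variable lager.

-8

Check each constraint at x*: bottling 231/231 (tight); malt 203/203 (tight).
The binding rows give the dual system: 1·y_bottling + 5·y_malt = 51 and 6·y_bottling + 2·y_malt = 68.
→ y_bottling = 8.5 and y_malt = 8.5.
Reduced cost of lager: c₃ − yᵀa₃ = 68.5 − (8.5·4 + 8.5·5) = 68.5 − 76.5 = -8.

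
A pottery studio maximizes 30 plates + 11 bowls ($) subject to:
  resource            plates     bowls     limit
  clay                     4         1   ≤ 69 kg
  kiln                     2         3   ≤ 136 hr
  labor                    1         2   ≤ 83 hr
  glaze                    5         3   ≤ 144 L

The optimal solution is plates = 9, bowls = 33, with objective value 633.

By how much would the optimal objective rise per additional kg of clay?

Check each constraint at x*: clay 69/69 (tight); kiln 117/136 (slack 19); labor 75/83 (slack 8); glaze 144/144 (tight).
Slack constraints have shadow price 0 (complementary slackness).
Dual feasibility on the basic columns requires 4·y_clay + 5·y_glaze = 30, 1·y_clay + 3·y_glaze = 11.
This yields shadow prices y_clay = 5, y_glaze = 2.
Shadow price of clay = 5.

5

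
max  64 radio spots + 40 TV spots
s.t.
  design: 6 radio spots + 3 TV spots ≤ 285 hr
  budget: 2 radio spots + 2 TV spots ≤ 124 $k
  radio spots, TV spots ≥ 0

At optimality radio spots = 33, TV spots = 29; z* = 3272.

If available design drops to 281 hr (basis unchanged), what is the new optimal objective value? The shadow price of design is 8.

Δb = -4, so new z* = 3272 + (8)·(-4) = 3272 − 32 = 3240.

3240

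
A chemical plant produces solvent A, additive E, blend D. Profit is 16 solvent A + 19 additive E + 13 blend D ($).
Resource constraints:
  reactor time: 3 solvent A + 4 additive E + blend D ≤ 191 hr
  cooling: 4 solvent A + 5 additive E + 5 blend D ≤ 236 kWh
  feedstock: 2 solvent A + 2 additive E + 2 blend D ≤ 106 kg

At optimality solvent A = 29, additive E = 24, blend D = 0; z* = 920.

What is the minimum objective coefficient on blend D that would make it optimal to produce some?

Check each constraint at x*: reactor time 183/191 (slack 8); cooling 236/236 (tight); feedstock 106/106 (tight).
Slack constraints have shadow price 0 (complementary slackness).
From A_Bᵀ y = c: 4·y_cooling + 2·y_feedstock = 16; 5·y_cooling + 2·y_feedstock = 19.
This yields shadow prices y_cooling = 3, y_feedstock = 2.
blend D enters the basis when its profit ≥ yᵀa₃ = 3·5 + 2·2 = 19.

19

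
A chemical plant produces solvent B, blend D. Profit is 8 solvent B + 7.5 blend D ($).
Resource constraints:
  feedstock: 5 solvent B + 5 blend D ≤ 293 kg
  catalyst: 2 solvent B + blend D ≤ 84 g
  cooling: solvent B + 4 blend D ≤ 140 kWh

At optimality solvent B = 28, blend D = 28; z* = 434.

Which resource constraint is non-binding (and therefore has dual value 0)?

feedstock: 280/293 (slack 13)
catalyst: 84/84 (binding)
cooling: 140/140 (binding)
By complementary slackness, a constraint with positive slack has shadow price 0 → feedstock.

feedstock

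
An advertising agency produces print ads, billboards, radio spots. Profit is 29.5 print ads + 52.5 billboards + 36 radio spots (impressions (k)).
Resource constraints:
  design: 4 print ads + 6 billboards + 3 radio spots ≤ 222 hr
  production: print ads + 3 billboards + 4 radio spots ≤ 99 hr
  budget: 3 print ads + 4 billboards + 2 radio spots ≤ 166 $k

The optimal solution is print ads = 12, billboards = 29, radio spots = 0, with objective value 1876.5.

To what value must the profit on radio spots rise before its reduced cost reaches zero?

40

Check each constraint at x*: design 222/222 (tight); production 99/99 (tight); budget 152/166 (slack 14).
Since budget is not tight, its dual is 0.
Dual feasibility on the basic columns requires 4·y_design + 1·y_production = 29.5, 6·y_design + 3·y_production = 52.5.
Solving: y_design = 6, y_production = 5.5.
radio spots enters the basis when its profit ≥ yᵀa₃ = 6·3 + 5.5·4 = 40.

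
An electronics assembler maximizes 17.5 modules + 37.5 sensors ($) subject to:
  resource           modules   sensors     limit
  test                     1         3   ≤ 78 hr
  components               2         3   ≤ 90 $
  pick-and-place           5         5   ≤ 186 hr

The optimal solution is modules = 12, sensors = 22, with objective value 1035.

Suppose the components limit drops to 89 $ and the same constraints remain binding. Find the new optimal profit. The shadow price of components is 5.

Δb = -1, so new z* = 1035 + (5)·(-1) = 1035 − 5 = 1030.

1030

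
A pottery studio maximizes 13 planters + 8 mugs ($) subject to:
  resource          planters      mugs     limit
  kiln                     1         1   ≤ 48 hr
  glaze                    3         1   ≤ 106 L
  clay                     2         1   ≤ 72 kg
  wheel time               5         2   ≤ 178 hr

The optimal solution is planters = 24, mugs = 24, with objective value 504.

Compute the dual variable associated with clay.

Check each constraint at x*: kiln 48/48 (tight); glaze 96/106 (slack 10); clay 72/72 (tight); wheel time 168/178 (slack 10).
Slack constraints have shadow price 0 (complementary slackness).
Dual feasibility on the basic columns requires 1·y_kiln + 2·y_clay = 13, 1·y_kiln + 1·y_clay = 8.
→ y_kiln = 3 and y_clay = 5.
Shadow price of clay = 5.

5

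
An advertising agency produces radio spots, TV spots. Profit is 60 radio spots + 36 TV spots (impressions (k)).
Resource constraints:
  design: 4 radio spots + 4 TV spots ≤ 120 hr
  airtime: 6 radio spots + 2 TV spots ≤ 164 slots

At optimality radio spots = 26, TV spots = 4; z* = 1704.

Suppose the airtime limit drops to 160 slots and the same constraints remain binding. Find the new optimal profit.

1680

At the optimum: design uses 120 of 120 (binding); airtime uses 164 of 164 (binding).
From A_Bᵀ y = c: 4·y_design + 6·y_airtime = 60; 4·y_design + 2·y_airtime = 36.
Solving: y_design = 6, y_airtime = 6.
Δz = y_airtime·Δb = 6 × (-4) = -24, so new z* = 1704 − 24 = 1680.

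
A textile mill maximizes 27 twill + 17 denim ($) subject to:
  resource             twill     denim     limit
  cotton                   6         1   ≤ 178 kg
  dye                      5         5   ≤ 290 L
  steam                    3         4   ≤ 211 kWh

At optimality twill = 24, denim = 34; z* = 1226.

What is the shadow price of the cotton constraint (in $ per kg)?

2

Check each constraint at x*: cotton 178/178 (tight); dye 290/290 (tight); steam 208/211 (slack 3).
By complementary slackness, y = 0 for the non-binding constraint.
Dual feasibility on the basic columns requires 6·y_cotton + 5·y_dye = 27, 1·y_cotton + 5·y_dye = 17.
Solving: y_cotton = 2, y_dye = 3.
Shadow price of cotton = 2.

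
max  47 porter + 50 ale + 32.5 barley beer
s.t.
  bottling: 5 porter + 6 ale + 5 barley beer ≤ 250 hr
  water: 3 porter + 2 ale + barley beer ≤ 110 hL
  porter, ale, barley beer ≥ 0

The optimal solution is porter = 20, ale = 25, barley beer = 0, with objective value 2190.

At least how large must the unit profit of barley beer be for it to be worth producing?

Both bottling and water are binding at x*.
From A_Bᵀ y = c: 5·y_bottling + 3·y_water = 47; 6·y_bottling + 2·y_water = 50.
→ y_bottling = 7 and y_water = 4.
barley beer enters the basis when its profit ≥ yᵀa₃ = 7·5 + 4·1 = 39.

39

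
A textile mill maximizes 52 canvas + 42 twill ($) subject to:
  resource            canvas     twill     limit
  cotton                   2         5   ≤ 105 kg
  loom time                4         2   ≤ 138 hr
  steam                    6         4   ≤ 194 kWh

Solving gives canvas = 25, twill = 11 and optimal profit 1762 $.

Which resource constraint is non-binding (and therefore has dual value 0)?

loom time

cotton: 105/105 (binding)
loom time: 122/138 (slack 16)
steam: 194/194 (binding)
By complementary slackness, a constraint with positive slack has shadow price 0 → loom time.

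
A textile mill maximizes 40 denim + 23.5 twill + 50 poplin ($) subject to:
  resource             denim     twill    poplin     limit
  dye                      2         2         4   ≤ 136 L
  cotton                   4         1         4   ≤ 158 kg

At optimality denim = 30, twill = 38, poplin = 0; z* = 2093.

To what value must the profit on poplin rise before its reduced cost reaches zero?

58

At the optimum: dye uses 136 of 136 (binding); cotton uses 158 of 158 (binding).
Dual feasibility on the basic columns requires 2·y_dye + 4·y_cotton = 40, 2·y_dye + 1·y_cotton = 23.5.
Solving: y_dye = 9, y_cotton = 5.5.
poplin enters the basis when its profit ≥ yᵀa₃ = 9·4 + 5.5·4 = 58.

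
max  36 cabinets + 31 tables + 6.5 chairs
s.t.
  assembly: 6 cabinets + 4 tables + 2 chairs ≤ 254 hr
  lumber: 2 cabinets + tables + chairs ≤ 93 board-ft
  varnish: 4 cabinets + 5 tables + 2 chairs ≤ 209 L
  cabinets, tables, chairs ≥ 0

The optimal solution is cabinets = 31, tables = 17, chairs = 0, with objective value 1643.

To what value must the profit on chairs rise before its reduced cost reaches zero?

Check each constraint at x*: assembly 254/254 (tight); lumber 79/93 (slack 14); varnish 209/209 (tight).
Since lumber is not tight, its dual is 0.
Dual feasibility on the basic columns requires 6·y_assembly + 4·y_varnish = 36, 4·y_assembly + 5·y_varnish = 31.
This yields shadow prices y_assembly = 4, y_varnish = 3.
chairs enters the basis when its profit ≥ yᵀa₃ = 4·2 + 3·2 = 14.

14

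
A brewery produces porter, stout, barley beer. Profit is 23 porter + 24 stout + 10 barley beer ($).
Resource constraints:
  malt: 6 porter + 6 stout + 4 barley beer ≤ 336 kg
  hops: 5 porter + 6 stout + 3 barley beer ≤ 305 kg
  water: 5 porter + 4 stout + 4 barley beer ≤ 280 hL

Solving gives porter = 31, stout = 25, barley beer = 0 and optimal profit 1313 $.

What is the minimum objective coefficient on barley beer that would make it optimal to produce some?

15

Check each constraint at x*: malt 336/336 (tight); hops 305/305 (tight); water 255/280 (slack 25).
Since water is not tight, its dual is 0.
The binding rows give the dual system: 6·y_malt + 5·y_hops = 23 and 6·y_malt + 6·y_hops = 24.
This yields shadow prices y_malt = 3, y_hops = 1.
barley beer enters the basis when its profit ≥ yᵀa₃ = 3·4 + 1·3 = 15.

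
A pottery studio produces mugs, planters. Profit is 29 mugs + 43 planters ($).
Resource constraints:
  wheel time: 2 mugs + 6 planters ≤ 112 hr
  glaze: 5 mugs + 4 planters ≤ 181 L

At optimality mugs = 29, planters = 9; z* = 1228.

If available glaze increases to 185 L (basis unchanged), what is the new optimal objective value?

At the optimum: wheel time uses 112 of 112 (binding); glaze uses 181 of 181 (binding).
From A_Bᵀ y = c: 2·y_wheel time + 5·y_glaze = 29; 6·y_wheel time + 4·y_glaze = 43.
Solving: y_wheel time = 4.5, y_glaze = 4.
Δz = y_glaze·Δb = 4 × (4) = 16, so new z* = 1228 + 16 = 1244.

1244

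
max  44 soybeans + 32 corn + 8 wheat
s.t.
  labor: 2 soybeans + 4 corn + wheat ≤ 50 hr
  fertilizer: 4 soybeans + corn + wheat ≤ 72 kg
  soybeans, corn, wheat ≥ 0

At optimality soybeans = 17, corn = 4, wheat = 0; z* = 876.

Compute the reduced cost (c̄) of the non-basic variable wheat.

-6

At the optimum: labor uses 50 of 50 (binding); fertilizer uses 72 of 72 (binding).
The binding rows give the dual system: 2·y_labor + 4·y_fertilizer = 44 and 4·y_labor + 1·y_fertilizer = 32.
This yields shadow prices y_labor = 6, y_fertilizer = 8.
Reduced cost of wheat: c₃ − yᵀa₃ = 8 − (6·1 + 8·1) = 8 − 14 = -6.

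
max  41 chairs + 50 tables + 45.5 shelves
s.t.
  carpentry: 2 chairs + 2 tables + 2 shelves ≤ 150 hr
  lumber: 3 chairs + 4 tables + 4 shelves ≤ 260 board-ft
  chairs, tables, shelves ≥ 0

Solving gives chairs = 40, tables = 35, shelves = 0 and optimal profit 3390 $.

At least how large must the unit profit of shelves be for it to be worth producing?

Both carpentry and lumber are binding at x*.
The binding rows give the dual system: 2·y_carpentry + 3·y_lumber = 41 and 2·y_carpentry + 4·y_lumber = 50.
→ y_carpentry = 7 and y_lumber = 9.
shelves enters the basis when its profit ≥ yᵀa₃ = 7·2 + 9·4 = 50.

50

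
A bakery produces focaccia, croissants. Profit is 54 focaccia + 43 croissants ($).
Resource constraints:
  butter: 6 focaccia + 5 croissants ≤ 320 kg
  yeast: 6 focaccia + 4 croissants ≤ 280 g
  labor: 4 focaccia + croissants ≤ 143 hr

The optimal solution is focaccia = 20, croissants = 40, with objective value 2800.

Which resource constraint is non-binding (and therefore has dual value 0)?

labor

butter: 320/320 (binding)
yeast: 280/280 (binding)
labor: 120/143 (slack 23)
By complementary slackness, a constraint with positive slack has shadow price 0 → labor.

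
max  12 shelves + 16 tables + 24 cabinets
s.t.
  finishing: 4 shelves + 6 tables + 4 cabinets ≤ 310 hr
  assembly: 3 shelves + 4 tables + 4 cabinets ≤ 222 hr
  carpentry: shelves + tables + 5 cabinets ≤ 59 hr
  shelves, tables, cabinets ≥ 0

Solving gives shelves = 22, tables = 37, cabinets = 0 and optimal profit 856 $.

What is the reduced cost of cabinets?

Check each constraint at x*: finishing 310/310 (tight); assembly 214/222 (slack 8); carpentry 59/59 (tight).
Slack constraints have shadow price 0 (complementary slackness).
From A_Bᵀ y = c: 4·y_finishing + 1·y_carpentry = 12; 6·y_finishing + 1·y_carpentry = 16.
This yields shadow prices y_finishing = 2, y_carpentry = 4.
Reduced cost of cabinets: c₃ − yᵀa₃ = 24 − (2·4 + 4·5) = 24 − 28 = -4.

-4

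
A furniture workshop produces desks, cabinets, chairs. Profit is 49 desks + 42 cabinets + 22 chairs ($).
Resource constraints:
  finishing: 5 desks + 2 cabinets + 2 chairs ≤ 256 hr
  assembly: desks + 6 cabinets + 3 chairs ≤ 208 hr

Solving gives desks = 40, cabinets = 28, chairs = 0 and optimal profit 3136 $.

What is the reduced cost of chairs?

-8

Both finishing and assembly are binding at x*.
From A_Bᵀ y = c: 5·y_finishing + 1·y_assembly = 49; 2·y_finishing + 6·y_assembly = 42.
This yields shadow prices y_finishing = 9, y_assembly = 4.
Reduced cost of chairs: c₃ − yᵀa₃ = 22 − (9·2 + 4·3) = 22 − 30 = -8.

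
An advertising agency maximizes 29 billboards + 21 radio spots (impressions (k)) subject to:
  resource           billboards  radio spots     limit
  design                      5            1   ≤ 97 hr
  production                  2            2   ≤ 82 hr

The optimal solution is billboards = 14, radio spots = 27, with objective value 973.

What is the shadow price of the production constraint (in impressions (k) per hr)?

9.5

Both design and production are binding at x*.
The binding rows give the dual system: 5·y_design + 2·y_production = 29 and 1·y_design + 2·y_production = 21.
→ y_design = 2 and y_production = 9.5.
Shadow price of production = 9.5.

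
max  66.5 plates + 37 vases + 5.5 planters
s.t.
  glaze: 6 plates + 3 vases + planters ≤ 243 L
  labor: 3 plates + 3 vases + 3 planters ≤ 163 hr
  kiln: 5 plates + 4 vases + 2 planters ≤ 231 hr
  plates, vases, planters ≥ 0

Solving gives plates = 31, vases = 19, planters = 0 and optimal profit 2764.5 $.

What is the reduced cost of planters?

At the optimum: glaze uses 243 of 243 (binding); labor uses 150 of 163 (slack = 13); kiln uses 231 of 231 (binding).
Slack constraints have shadow price 0 (complementary slackness).
The binding rows give the dual system: 6·y_glaze + 5·y_kiln = 66.5 and 3·y_glaze + 4·y_kiln = 37.
This yields shadow prices y_glaze = 9, y_kiln = 2.5.
Reduced cost of planters: c₃ − yᵀa₃ = 5.5 − (9·1 + 2.5·2) = 5.5 − 14 = -8.5.

-8.5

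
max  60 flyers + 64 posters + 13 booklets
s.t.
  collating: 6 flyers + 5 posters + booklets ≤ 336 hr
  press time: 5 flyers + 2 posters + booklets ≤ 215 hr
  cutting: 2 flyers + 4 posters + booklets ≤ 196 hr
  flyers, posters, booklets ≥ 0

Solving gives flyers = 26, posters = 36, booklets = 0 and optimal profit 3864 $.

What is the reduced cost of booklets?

Binding: collating and cutting. Non-binding: press time (13 unused).
By complementary slackness, y = 0 for the non-binding constraint.
The binding rows give the dual system: 6·y_collating + 2·y_cutting = 60 and 5·y_collating + 4·y_cutting = 64.
→ y_collating = 8 and y_cutting = 6.
Reduced cost of booklets: c₃ − yᵀa₃ = 13 − (8·1 + 6·1) = 13 − 14 = -1.

-1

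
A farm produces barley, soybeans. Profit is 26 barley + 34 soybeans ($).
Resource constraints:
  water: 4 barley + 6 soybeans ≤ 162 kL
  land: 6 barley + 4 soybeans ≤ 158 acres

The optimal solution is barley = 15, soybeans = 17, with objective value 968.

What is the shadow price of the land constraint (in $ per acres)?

1

Check each constraint at x*: water 162/162 (tight); land 158/158 (tight).
From A_Bᵀ y = c: 4·y_water + 6·y_land = 26; 6·y_water + 4·y_land = 34.
→ y_water = 5 and y_land = 1.
Shadow price of land = 1.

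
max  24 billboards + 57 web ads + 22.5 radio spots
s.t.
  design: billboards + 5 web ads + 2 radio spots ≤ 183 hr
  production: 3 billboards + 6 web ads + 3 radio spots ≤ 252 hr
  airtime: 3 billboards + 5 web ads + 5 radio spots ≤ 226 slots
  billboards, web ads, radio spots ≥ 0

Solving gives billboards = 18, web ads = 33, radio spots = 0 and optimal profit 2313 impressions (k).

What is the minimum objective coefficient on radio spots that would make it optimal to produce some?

At the optimum: design uses 183 of 183 (binding); production uses 252 of 252 (binding); airtime uses 219 of 226 (slack = 7).
Slack constraints have shadow price 0 (complementary slackness).
Dual feasibility on the basic columns requires 1·y_design + 3·y_production = 24, 5·y_design + 6·y_production = 57.
This yields shadow prices y_design = 3, y_production = 7.
radio spots enters the basis when its profit ≥ yᵀa₃ = 3·2 + 7·3 = 27.

27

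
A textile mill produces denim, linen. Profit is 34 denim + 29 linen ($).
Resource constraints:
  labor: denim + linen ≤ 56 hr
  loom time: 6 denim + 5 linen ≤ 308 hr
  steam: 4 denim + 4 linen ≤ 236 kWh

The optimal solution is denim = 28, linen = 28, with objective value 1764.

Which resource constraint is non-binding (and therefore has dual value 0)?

steam

labor: 56/56 (binding)
loom time: 308/308 (binding)
steam: 224/236 (slack 12)
By complementary slackness, a constraint with positive slack has shadow price 0 → steam.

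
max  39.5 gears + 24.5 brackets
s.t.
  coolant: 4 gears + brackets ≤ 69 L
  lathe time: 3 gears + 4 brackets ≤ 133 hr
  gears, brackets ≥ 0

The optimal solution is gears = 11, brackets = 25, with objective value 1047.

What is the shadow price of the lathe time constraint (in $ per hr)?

Check each constraint at x*: coolant 69/69 (tight); lathe time 133/133 (tight).
Dual feasibility on the basic columns requires 4·y_coolant + 3·y_lathe time = 39.5, 1·y_coolant + 4·y_lathe time = 24.5.
→ y_coolant = 6.5 and y_lathe time = 4.5.
Shadow price of lathe time = 4.5.

4.5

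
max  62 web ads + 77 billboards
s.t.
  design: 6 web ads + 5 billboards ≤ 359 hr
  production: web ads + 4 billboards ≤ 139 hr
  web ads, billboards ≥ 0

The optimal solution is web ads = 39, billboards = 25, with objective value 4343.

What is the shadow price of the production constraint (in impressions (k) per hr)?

Both design and production are binding at x*.
The binding rows give the dual system: 6·y_design + 1·y_production = 62 and 5·y_design + 4·y_production = 77.
→ y_design = 9 and y_production = 8.
Shadow price of production = 8.

8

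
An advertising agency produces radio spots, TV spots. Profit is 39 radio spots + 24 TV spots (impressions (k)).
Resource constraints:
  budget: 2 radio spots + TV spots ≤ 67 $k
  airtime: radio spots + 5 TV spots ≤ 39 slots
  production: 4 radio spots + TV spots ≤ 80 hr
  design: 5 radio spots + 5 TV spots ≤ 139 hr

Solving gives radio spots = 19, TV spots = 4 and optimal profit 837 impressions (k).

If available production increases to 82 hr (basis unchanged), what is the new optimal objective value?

855

At the optimum: budget uses 42 of 67 (slack = 25); airtime uses 39 of 39 (binding); production uses 80 of 80 (binding); design uses 115 of 139 (slack = 24).
Slack constraints have shadow price 0 (complementary slackness).
The binding rows give the dual system: 1·y_airtime + 4·y_production = 39 and 5·y_airtime + 1·y_production = 24.
→ y_airtime = 3 and y_production = 9.
Δz = y_production·Δb = 9 × (2) = 18, so new z* = 837 + 18 = 855.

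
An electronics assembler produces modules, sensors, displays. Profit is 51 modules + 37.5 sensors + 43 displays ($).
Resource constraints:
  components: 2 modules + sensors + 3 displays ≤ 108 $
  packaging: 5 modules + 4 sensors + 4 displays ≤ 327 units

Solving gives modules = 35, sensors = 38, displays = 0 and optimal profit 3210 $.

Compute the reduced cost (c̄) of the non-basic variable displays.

At the optimum: components uses 108 of 108 (binding); packaging uses 327 of 327 (binding).
The binding rows give the dual system: 2·y_components + 5·y_packaging = 51 and 1·y_components + 4·y_packaging = 37.5.
This yields shadow prices y_components = 5.5, y_packaging = 8.
Reduced cost of displays: c₃ − yᵀa₃ = 43 − (5.5·3 + 8·4) = 43 − 48.5 = -5.5.

-5.5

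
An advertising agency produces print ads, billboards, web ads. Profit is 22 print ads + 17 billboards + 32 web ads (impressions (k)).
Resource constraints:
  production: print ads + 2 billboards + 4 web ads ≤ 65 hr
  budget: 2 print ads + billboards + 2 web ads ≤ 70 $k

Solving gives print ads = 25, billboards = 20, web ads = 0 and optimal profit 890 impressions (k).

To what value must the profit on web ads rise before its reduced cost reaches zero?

Both production and budget are binding at x*.
Dual feasibility on the basic columns requires 1·y_production + 2·y_budget = 22, 2·y_production + 1·y_budget = 17.
→ y_production = 4 and y_budget = 9.
web ads enters the basis when its profit ≥ yᵀa₃ = 4·4 + 9·2 = 34.

34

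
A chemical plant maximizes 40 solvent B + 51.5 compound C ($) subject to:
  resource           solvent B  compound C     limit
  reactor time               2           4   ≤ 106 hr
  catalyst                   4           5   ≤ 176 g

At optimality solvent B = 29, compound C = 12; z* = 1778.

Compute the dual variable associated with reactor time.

1

Both reactor time and catalyst are binding at x*.
From A_Bᵀ y = c: 2·y_reactor time + 4·y_catalyst = 40; 4·y_reactor time + 5·y_catalyst = 51.5.
This yields shadow prices y_reactor time = 1, y_catalyst = 9.5.
Shadow price of reactor time = 1.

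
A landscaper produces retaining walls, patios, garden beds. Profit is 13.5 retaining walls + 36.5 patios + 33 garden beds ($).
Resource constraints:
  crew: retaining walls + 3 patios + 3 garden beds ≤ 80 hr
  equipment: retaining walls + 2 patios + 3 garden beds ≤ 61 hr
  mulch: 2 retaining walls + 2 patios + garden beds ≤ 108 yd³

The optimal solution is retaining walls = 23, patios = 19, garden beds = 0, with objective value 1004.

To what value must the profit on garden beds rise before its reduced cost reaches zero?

Binding: crew and equipment. Non-binding: mulch (24 unused).
Since mulch is not tight, its dual is 0.
The binding rows give the dual system: 1·y_crew + 1·y_equipment = 13.5 and 3·y_crew + 2·y_equipment = 36.5.
→ y_crew = 9.5 and y_equipment = 4.
garden beds enters the basis when its profit ≥ yᵀa₃ = 9.5·3 + 4·3 = 40.5.

40.5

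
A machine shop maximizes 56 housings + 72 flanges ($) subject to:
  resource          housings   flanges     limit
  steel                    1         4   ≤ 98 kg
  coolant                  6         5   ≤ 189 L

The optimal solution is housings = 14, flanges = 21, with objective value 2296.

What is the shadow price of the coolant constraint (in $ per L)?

Check each constraint at x*: steel 98/98 (tight); coolant 189/189 (tight).
Dual feasibility on the basic columns requires 1·y_steel + 6·y_coolant = 56, 4·y_steel + 5·y_coolant = 72.
This yields shadow prices y_steel = 8, y_coolant = 8.
Shadow price of coolant = 8.

8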